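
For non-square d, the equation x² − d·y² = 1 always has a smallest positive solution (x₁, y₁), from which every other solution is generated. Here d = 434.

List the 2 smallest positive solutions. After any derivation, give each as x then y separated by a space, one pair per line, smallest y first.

√434 → a₀=20, period (1,4,1,40); ℓ=4 even so k=3
i=0: a=20 ⇒ p=20, q=1
i=1: a=1 ⇒ p=21, q=1
i=2: a=4 ⇒ p=104, q=5
i=3: a=1 ⇒ p=125, q=6
→ (125, 6).  Check: 125²=15625, 434·6²=15624, difference 1.
k=2:  x_2 = 125·125+434·6·6 = 31249,  y_2 = 125·6+6·125 = 1500

125 6
31249 1500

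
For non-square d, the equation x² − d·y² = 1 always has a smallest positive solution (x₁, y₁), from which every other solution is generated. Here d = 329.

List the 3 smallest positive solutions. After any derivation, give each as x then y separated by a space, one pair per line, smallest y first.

√329 → a₀=18, period (7,4,2,1,1,4,1,1,2,4,7,36); ℓ=12 even so k=11
i=0: a=18 ⇒ p=18, q=1
…
i=2: a=4 ⇒ p=526, q=29
i=3: a=2 ⇒ p=1179, q=65
…
i=5: a=1 ⇒ p=2884, q=159
i=6: a=4 ⇒ p=13241, q=730
i=7: a=1 ⇒ p=16125, q=889
i=8: a=1 ⇒ p=29366, q=1619
i=9: a=2 ⇒ p=74857, q=4127
i=10: a=4 ⇒ p=328794, q=18127
i=11: a=7 ⇒ p=2376415, q=131016
(x₁, y₁) = (2376415, 131016);  2376415² − 329·131016² = 1 ✓
(x_2, y_2) = (2376415·2376415 + 329·131016·131016, 2376415·131016 + 131016·2376415) = (11294696504449, 622696775280)
(x_3, y_3) = (2376415·11294696504449 + 329·131016·622696775280, 2376415·622696775280 + 131016·11294696504449) = (53681772387237964255, 2959571914453911384)

2376415 131016
11294696504449 622696775280
53681772387237964255 2959571914453911384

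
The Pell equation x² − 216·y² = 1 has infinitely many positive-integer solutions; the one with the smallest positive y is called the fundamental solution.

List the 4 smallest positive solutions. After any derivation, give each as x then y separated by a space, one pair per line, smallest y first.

485 33
470449 32010
456335045 31049667
442644523201 30118144980

√216 → a₀=14, period (1,2,3,2,1,28); ℓ=6 even so k=5
k=0  a_k=14  p_k/q_k = 14/1
k=1  a_k=1  p_k/q_k = 15/1
…
k=4  a_k=2  p_k/q_k = 338/23
k=5  a_k=1  p_k/q_k = 485/33
(x₁, y₁) = (485, 33);  485² − 216·33² = 1 ✓
(485+33√216)^2 = 470449 + 32010√216
(485+33√216)^3 = 456335045 + 31049667√216
(485+33√216)^4 = 442644523201 + 30118144980√216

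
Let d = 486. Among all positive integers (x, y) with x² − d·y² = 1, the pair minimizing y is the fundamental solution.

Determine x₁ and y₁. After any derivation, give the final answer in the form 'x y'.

d=486: √d = [22; 22,44] (ℓ=2, even), read p_1/q_1
a_0=22:  p_0=22·1+0=22,  q_0=22·0+1=1
a_1=22:  p_1=22·22+1=485,  q_1=22·1+0=22
→ (485, 22).  Check: 485²=235225, 486·22²=235224, difference 1.

485 22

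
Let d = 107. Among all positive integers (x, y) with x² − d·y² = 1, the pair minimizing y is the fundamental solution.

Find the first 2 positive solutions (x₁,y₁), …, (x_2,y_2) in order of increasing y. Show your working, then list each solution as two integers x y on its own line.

962 93
1850887 178932

d=107: √d = [10; 2,1,9,1,2,20] (ℓ=6, even), read p_5/q_5
step 0: (10, 1)  from 10·(1,0) + (0,1)
step 1: (21, 2)  from 2·(10,1) + (1,0)
step 2: (31, 3)  from 1·(21,2) + (10,1)
step 3: (300, 29)  from 9·(31,3) + (21,2)
step 4: (331, 32)  from 1·(300,29) + (31,3)
step 5: (962, 93)  from 2·(331,32) + (300,29)
→ (962, 93).  Check: 962²=925444, 107·93²=925443, difference 1.
(x_2, y_2) = (962·962 + 107·93·93, 962·93 + 93·962) = (1850887, 178932)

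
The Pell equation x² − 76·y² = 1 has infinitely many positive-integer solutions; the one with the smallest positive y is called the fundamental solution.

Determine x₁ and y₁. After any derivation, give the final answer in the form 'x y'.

57799 6630

√76 → a₀=8, period (1,2,1,1,5,4,5,1,1,2,1,16); ℓ=12 even so k=11
k=0  a_k=8  p_k/q_k = 8/1
…
k=2  a_k=2  p_k/q_k = 26/3
…
k=5  a_k=5  p_k/q_k = 340/39
…
k=10  a_k=2  p_k/q_k = 41488/4759
k=11  a_k=1  p_k/q_k = 57799/6630
→ (57799, 6630).  Check: 57799²=3340724401, 76·6630²=3340724400, difference 1.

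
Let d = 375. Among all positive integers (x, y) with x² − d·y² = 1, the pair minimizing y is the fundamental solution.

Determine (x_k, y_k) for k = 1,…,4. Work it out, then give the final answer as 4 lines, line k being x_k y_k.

15124 781
457470751 23623688
13837575261124 714569313843
418558976041008001 21614292581499376

√375 → a₀=19, period (2,1,2,1,5,1,2,1,2,38); ℓ=10 even so k=9
a_0=19:  p_0=19·1+0=19,  q_0=19·0+1=1
a_1=2:  p_1=2·19+1=39,  q_1=2·1+0=2
…
a_4=1:  p_4=1·155+58=213,  q_4=1·8+3=11
a_5=5:  p_5=5·213+155=1220,  q_5=5·11+8=63
a_6=1:  p_6=1·1220+213=1433,  q_6=1·63+11=74
a_7=2:  p_7=2·1433+1220=4086,  q_7=2·74+63=211
a_8=1:  p_8=1·4086+1433=5519,  q_8=1·211+74=285
a_9=2:  p_9=2·5519+4086=15124,  q_9=2·285+211=781
→ (15124, 781).  Check: 15124²=228735376, 375·781²=228735375, difference 1.
n=2: (15124,781)∘(15124,781) = (15124·15124+375·781·781, 15124·781+781·15124) = (457470751,23623688)
n=3: (457470751,23623688)∘(15124,781) = (15124·457470751+375·781·23623688, 15124·23623688+781·457470751) = (13837575261124,714569313843)
n=4: (13837575261124,714569313843)∘(15124,781) = (15124·13837575261124+375·781·714569313843, 15124·714569313843+781·13837575261124) = (418558976041008001,21614292581499376)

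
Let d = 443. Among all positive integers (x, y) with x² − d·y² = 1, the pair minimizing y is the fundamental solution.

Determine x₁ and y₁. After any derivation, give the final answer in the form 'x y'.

442 21

√443 → a₀=21, period (21,42); ℓ=2 even so k=1
k=0  a_k=21  p_k/q_k = 21/1
k=1  a_k=21  p_k/q_k = 442/21
(x₁, y₁) = (442, 21);  442² − 443·21² = 1 ✓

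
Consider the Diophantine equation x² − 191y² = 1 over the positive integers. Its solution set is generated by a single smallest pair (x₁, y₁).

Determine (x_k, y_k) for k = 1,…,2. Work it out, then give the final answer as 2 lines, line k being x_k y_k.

[13; 1,4,1,1,3,…,4,1,26] for √191; ℓ=16 ⇒ convergent index 15
step 0: (13, 1)  from 13·(1,0) + (0,1)
…
step 10: (207083, 14984)  from 2·(83433,6037) + (40217,2910)
…
step 12: (911765, 65973)  from 1·(704682,50989) + (207083,14984)
…
step 14: (7377553, 533821)  from 4·(1616447,116962) + (911765,65973)
step 15: (8994000, 650783)  from 1·(7377553,533821) + (1616447,116962)
(x₁, y₁) = (8994000, 650783);  8994000² − 191·650783² = 1 ✓
(8994000+650783√191)^2 = 161784071999999 + 11706284604000√191

8994000 650783
161784071999999 11706284604000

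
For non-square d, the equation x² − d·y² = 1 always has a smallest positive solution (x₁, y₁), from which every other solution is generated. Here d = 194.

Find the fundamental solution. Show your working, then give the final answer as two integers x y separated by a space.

d=194: √d = [13; 1,12,1,26] (ℓ=4, even), read p_3/q_3
i=0: a=13 ⇒ p=13, q=1
i=1: a=1 ⇒ p=14, q=1
i=2: a=12 ⇒ p=181, q=13
i=3: a=1 ⇒ p=195, q=14
fundamental: x₁=195, y₁=14  (since 38025 − 194·196 = 1)

195 14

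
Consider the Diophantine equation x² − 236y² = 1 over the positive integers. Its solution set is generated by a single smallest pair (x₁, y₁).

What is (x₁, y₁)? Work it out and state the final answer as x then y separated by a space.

√236 = [15; 2,1,3,5,1,6,1,5,3,1,2,30, …], period ℓ=12 (even) → k=11
a_0=15:  p_0=15·1+0=15,  q_0=15·0+1=1
…
a_2=1:  p_2=1·31+15=46,  q_2=1·2+1=3
…
a_4=5:  p_4=5·169+46=891,  q_4=5·11+3=58
…
a_6=6:  p_6=6·1060+891=7251,  q_6=6·69+58=472
…
a_10=1:  p_10=1·154729+48806=203535,  q_10=1·10072+3177=13249
a_11=2:  p_11=2·203535+154729=561799,  q_11=2·13249+10072=36570
(x₁, y₁) = (561799, 36570);  561799² − 236·36570² = 1 ✓

561799 36570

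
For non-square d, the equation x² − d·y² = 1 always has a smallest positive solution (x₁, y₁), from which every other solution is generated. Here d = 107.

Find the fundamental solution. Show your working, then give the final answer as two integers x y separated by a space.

√107 = [10; 2,1,9,1,2,20, …], period ℓ=6 (even) → k=5
a_0=10:  p_0=10·1+0=10,  q_0=10·0+1=1
a_1=2:  p_1=2·10+1=21,  q_1=2·1+0=2
…
a_3=9:  p_3=9·31+21=300,  q_3=9·3+2=29
a_4=1:  p_4=1·300+31=331,  q_4=1·29+3=32
a_5=2:  p_5=2·331+300=962,  q_5=2·32+29=93
(x₁, y₁) = (962, 93);  962² − 107·93² = 1 ✓

962 93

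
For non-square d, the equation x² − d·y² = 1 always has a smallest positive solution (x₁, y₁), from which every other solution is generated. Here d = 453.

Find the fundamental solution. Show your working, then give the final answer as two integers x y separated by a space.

1653751 77700

√453 → a₀=21, period (3,1,1,10,14,10,1,1,3,42); ℓ=10 even so k=9
k=0  a_k=21  p_k/q_k = 21/1
k=1  a_k=3  p_k/q_k = 64/3
k=2  a_k=1  p_k/q_k = 85/4
k=3  a_k=1  p_k/q_k = 149/7
…
k=6  a_k=10  p_k/q_k = 223565/10504
k=7  a_k=1  p_k/q_k = 245764/11547
k=8  a_k=1  p_k/q_k = 469329/22051
k=9  a_k=3  p_k/q_k = 1653751/77700
→ (1653751, 77700).  Check: 1653751²=2734892370001, 453·77700²=2734892370000, difference 1.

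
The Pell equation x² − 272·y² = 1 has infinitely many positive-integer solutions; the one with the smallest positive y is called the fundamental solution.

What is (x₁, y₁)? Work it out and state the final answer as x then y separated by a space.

33 2

[16; 2,32] for √272; ℓ=2 ⇒ convergent index 1
i=0: a=16 ⇒ p=16, q=1
i=1: a=2 ⇒ p=33, q=2
(x₁, y₁) = (33, 2);  33² − 272·2² = 1 ✓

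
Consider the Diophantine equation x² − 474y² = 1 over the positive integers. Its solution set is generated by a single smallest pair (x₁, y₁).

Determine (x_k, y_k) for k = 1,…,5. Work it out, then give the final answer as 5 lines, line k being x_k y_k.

193549 8890
74922430801 3441301220
29002323118011949 1332120819650670
11226741274261267003201 515661305041693754440
4345849093754985611287088749 199611459857697448136564450

√474 = [21; 1,3,2,1,1,…,3,1,42, …], period ℓ=14 (even) → k=13
k=0  a_k=21  p_k/q_k = 21/1
…
k=3  a_k=2  p_k/q_k = 196/9
k=4  a_k=1  p_k/q_k = 283/13
…
k=6  a_k=1  p_k/q_k = 762/35
k=7  a_k=6  p_k/q_k = 5051/232
k=8  a_k=1  p_k/q_k = 5813/267
k=9  a_k=1  p_k/q_k = 10864/499
…
k=11  a_k=2  p_k/q_k = 44218/2031
k=12  a_k=3  p_k/q_k = 149331/6859
k=13  a_k=1  p_k/q_k = 193549/8890
→ (193549, 8890).  Check: 193549²=37461215401, 474·8890²=37461215400, difference 1.
(193549+8890√474)^2 = 74922430801 + 3441301220√474
(193549+8890√474)^3 = 29002323118011949 + 1332120819650670√474
(193549+8890√474)^4 = 11226741274261267003201 + 515661305041693754440√474
(193549+8890√474)^5 = 4345849093754985611287088749 + 199611459857697448136564450√474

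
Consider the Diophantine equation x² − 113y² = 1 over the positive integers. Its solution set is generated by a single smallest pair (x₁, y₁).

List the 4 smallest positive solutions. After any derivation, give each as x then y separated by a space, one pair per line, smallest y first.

√113 → a₀=10, period (1,1,1,2,2,1,1,1,20); ℓ=9 odd so k=17
k=0  a_k=10  p_k/q_k = 10/1
…
k=2  a_k=1  p_k/q_k = 21/2
…
k=6  a_k=1  p_k/q_k = 287/27
…
k=8  a_k=1  p_k/q_k = 776/73
…
k=10  a_k=1  p_k/q_k = 16785/1579
…
k=15  a_k=1  p_k/q_k = 445435/41903
k=16  a_k=1  p_k/q_k = 758918/71393
k=17  a_k=1  p_k/q_k = 1204353/113296
fundamental: x₁=1204353, y₁=113296  (since 1450466148609 − 113·12835983616 = 1)
(1204353+113296√113)^2 = 2900932297217 + 272896754976√113
(1204353+113296√113)^3 = 6987493029899166849 + 657328051091107760√113
(1204353+113296√113)^4 = 16830816386073401651890177 + 1583310020631184911403584√113

1204353 113296
2900932297217 272896754976
6987493029899166849 657328051091107760
16830816386073401651890177 1583310020631184911403584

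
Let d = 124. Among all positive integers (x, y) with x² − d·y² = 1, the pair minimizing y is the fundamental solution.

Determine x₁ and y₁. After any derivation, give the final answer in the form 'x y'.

d=124: √d = [11; 7,2,1,1,1,…,2,7,22] (ℓ=16, even), read p_15/q_15
a_0=11:  p_0=11·1+0=11,  q_0=11·0+1=1
a_1=7:  p_1=7·11+1=78,  q_1=7·1+0=7
a_2=2:  p_2=2·78+11=167,  q_2=2·7+1=15
a_3=1:  p_3=1·167+78=245,  q_3=1·15+7=22
a_4=1:  p_4=1·245+167=412,  q_4=1·22+15=37
a_5=1:  p_5=1·412+245=657,  q_5=1·37+22=59
a_6=3:  p_6=3·657+412=2383,  q_6=3·59+37=214
a_7=1:  p_7=1·2383+657=3040,  q_7=1·214+59=273
a_8=4:  p_8=4·3040+2383=14543,  q_8=4·273+214=1306
a_9=1:  p_9=1·14543+3040=17583,  q_9=1·1306+273=1579
a_10=3:  p_10=3·17583+14543=67292,  q_10=3·1579+1306=6043
a_11=1:  p_11=1·67292+17583=84875,  q_11=1·6043+1579=7622
…
a_14=2:  p_14=2·237042+152167=626251,  q_14=2·21287+13665=56239
a_15=7:  p_15=7·626251+237042=4620799,  q_15=7·56239+21287=414960
(x₁, y₁) = (4620799, 414960);  4620799² − 124·414960² = 1 ✓

4620799 414960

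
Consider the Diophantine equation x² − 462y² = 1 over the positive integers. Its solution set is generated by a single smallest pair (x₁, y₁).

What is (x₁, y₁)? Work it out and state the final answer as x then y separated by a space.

√462 = [21; 2,42, …], period ℓ=2 (even) → k=1
i=0: a=21 ⇒ p=21, q=1
i=1: a=2 ⇒ p=43, q=2
(x₁, y₁) = (43, 2);  43² − 462·2² = 1 ✓

43 2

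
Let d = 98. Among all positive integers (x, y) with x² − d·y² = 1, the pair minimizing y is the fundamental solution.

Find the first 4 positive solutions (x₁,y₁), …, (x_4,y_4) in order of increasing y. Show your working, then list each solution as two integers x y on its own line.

99 10
19601 1980
3880899 392030
768398401 77619960

√98 = [9; 1,8,1,18, …], period ℓ=4 (even) → k=3
k=0  a_k=9  p_k/q_k = 9/1
k=1  a_k=1  p_k/q_k = 10/1
k=2  a_k=8  p_k/q_k = 89/9
k=3  a_k=1  p_k/q_k = 99/10
(x₁, y₁) = (99, 10);  99² − 98·10² = 1 ✓
k=2:  x_2 = 99·99+98·10·10 = 19601,  y_2 = 99·10+10·99 = 1980
k=3:  x_3 = 99·19601+98·10·1980 = 3880899,  y_3 = 99·1980+10·19601 = 392030
k=4:  x_4 = 99·3880899+98·10·392030 = 768398401,  y_4 = 99·392030+10·3880899 = 77619960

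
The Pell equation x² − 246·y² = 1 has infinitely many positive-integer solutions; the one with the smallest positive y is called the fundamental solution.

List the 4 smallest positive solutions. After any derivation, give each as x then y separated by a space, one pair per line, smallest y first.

88805 5662
15772656049 1005627820
2801381440774085 178609557104538
497553357680112580801 31722843436331366360

√246 = [15; 1,2,5,1,14,1,5,2,1,30, …], period ℓ=10 (even) → k=9
a_0=15:  p_0=15·1+0=15,  q_0=15·0+1=1
a_1=1:  p_1=1·15+1=16,  q_1=1·1+0=1
…
a_4=1:  p_4=1·251+47=298,  q_4=1·16+3=19
a_5=14:  p_5=14·298+251=4423,  q_5=14·19+16=282
a_6=1:  p_6=1·4423+298=4721,  q_6=1·282+19=301
…
a_8=2:  p_8=2·28028+4721=60777,  q_8=2·1787+301=3875
a_9=1:  p_9=1·60777+28028=88805,  q_9=1·3875+1787=5662
(x₁, y₁) = (88805, 5662);  88805² − 246·5662² = 1 ✓
k=2:  x_2 = 88805·88805+246·5662·5662 = 15772656049,  y_2 = 88805·5662+5662·88805 = 1005627820
k=3:  x_3 = 88805·15772656049+246·5662·1005627820 = 2801381440774085,  y_3 = 88805·1005627820+5662·15772656049 = 178609557104538
k=4:  x_4 = 88805·2801381440774085+246·5662·178609557104538 = 497553357680112580801,  y_4 = 88805·178609557104538+5662·2801381440774085 = 31722843436331366360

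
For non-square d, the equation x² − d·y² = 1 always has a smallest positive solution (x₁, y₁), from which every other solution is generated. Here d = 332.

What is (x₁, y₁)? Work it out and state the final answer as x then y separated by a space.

√332 = [18; 4,1,1,8,1,1,4,36, …], period ℓ=8 (even) → k=7
a_0=18:  p_0=18·1+0=18,  q_0=18·0+1=1
a_1=4:  p_1=4·18+1=73,  q_1=4·1+0=4
a_2=1:  p_2=1·73+18=91,  q_2=1·4+1=5
…
a_5=1:  p_5=1·1403+164=1567,  q_5=1·77+9=86
a_6=1:  p_6=1·1567+1403=2970,  q_6=1·86+77=163
a_7=4:  p_7=4·2970+1567=13447,  q_7=4·163+86=738
(x₁, y₁) = (13447, 738);  13447² − 332·738² = 1 ✓

13447 738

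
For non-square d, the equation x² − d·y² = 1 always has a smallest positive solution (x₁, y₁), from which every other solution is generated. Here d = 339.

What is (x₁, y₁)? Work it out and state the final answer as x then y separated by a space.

[18; 2,2,2,1,17,1,2,2,2,36] for √339; ℓ=10 ⇒ convergent index 9
i=0: a=18 ⇒ p=18, q=1
…
i=2: a=2 ⇒ p=92, q=5
…
i=4: a=1 ⇒ p=313, q=17
i=5: a=17 ⇒ p=5542, q=301
…
i=8: a=2 ⇒ p=40359, q=2192
i=9: a=2 ⇒ p=97970, q=5321
→ (97970, 5321).  Check: 97970²=9598120900, 339·5321²=9598120899, difference 1.

97970 5321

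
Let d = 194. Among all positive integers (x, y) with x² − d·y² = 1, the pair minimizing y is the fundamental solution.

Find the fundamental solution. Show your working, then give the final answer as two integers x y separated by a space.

195 14

[13; 1,12,1,26] for √194; ℓ=4 ⇒ convergent index 3
step 0: (13, 1)  from 13·(1,0) + (0,1)
step 1: (14, 1)  from 1·(13,1) + (1,0)
step 2: (181, 13)  from 12·(14,1) + (13,1)
step 3: (195, 14)  from 1·(181,13) + (14,1)
→ (195, 14).  Check: 195²=38025, 194·14²=38024, difference 1.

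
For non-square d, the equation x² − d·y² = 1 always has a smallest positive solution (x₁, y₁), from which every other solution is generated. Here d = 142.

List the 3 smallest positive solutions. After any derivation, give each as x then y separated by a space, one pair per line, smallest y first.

d=142: √d = [11; 1,10,1,22] (ℓ=4, even), read p_3/q_3
k=0  a_k=11  p_k/q_k = 11/1
k=1  a_k=1  p_k/q_k = 12/1
k=2  a_k=10  p_k/q_k = 131/11
k=3  a_k=1  p_k/q_k = 143/12
fundamental: x₁=143, y₁=12  (since 20449 − 142·144 = 1)
(x_2, y_2) = (143·143 + 142·12·12, 143·12 + 12·143) = (40897, 3432)
(x_3, y_3) = (143·40897 + 142·12·3432, 143·3432 + 12·40897) = (11696399, 981540)

143 12
40897 3432
11696399 981540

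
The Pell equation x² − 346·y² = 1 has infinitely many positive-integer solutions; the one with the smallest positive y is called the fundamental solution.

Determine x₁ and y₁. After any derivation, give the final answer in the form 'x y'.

[18; 1,1,1,1,36] for √346; ℓ=5 ⇒ convergent index 9
a_0=18:  p_0=18·1+0=18,  q_0=18·0+1=1
a_1=1:  p_1=1·18+1=19,  q_1=1·1+0=1
…
a_8=1:  p_8=1·6901+3497=10398,  q_8=1·371+188=559
a_9=1:  p_9=1·10398+6901=17299,  q_9=1·559+371=930
→ (17299, 930).  Check: 17299²=299255401, 346·930²=299255400, difference 1.

17299 930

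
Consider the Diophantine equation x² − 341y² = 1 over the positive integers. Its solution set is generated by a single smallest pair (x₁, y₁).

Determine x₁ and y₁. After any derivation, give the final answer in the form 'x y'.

10626551 575460

d=341: √d = [18; 2,6,1,8,2,…,6,2,36] (ℓ=14, even), read p_13/q_13
i=0: a=18 ⇒ p=18, q=1
i=1: a=2 ⇒ p=37, q=2
…
i=5: a=2 ⇒ p=5189, q=281
…
i=7: a=2 ⇒ p=20479, q=1109
…
i=10: a=8 ⇒ p=641940, q=34763
i=11: a=1 ⇒ p=718667, q=38918
i=12: a=6 ⇒ p=4953942, q=268271
i=13: a=2 ⇒ p=10626551, q=575460
(x₁, y₁) = (10626551, 575460);  10626551² − 341·575460² = 1 ✓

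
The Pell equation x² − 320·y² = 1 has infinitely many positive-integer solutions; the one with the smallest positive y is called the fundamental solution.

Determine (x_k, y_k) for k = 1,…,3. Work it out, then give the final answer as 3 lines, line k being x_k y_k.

√320 → a₀=17, period (1,7,1,34); ℓ=4 even so k=3
i=0: a=17 ⇒ p=17, q=1
i=1: a=1 ⇒ p=18, q=1
i=2: a=7 ⇒ p=143, q=8
i=3: a=1 ⇒ p=161, q=9
fundamental: x₁=161, y₁=9  (since 25921 − 320·81 = 1)
k=2:  x_2 = 161·161+320·9·9 = 51841,  y_2 = 161·9+9·161 = 2898
k=3:  x_3 = 161·51841+320·9·2898 = 16692641,  y_3 = 161·2898+9·51841 = 933147

161 9
51841 2898
16692641 933147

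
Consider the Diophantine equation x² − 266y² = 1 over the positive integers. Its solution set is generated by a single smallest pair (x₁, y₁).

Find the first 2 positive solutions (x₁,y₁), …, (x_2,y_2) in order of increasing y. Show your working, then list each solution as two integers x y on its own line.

685 42
938449 57540

d=266: √d = [16; 3,4,3,32] (ℓ=4, even), read p_3/q_3
k=0  a_k=16  p_k/q_k = 16/1
…
k=2  a_k=4  p_k/q_k = 212/13
k=3  a_k=3  p_k/q_k = 685/42
→ (685, 42).  Check: 685²=469225, 266·42²=469224, difference 1.
(685+42√266)^2 = 938449 + 57540√266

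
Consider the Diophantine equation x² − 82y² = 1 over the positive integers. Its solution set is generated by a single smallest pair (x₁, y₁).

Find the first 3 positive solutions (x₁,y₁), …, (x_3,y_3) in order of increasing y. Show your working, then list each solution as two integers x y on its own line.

163 18
53137 5868
17322499 1912950

[9; 18] for √82; ℓ=1 ⇒ convergent index 1
k=0  a_k=9  p_k/q_k = 9/1
k=1  a_k=18  p_k/q_k = 163/18
(x₁, y₁) = (163, 18);  163² − 82·18² = 1 ✓
k=2:  x_2 = 163·163+82·18·18 = 53137,  y_2 = 163·18+18·163 = 5868
k=3:  x_3 = 163·53137+82·18·5868 = 17322499,  y_3 = 163·5868+18·53137 = 1912950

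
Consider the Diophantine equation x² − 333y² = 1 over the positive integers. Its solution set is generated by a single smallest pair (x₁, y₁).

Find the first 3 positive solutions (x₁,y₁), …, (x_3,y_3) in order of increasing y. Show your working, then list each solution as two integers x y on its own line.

73 4
10657 584
1555849 85260

d=333: √d = [18; 4,36] (ℓ=2, even), read p_1/q_1
a_0=18:  p_0=18·1+0=18,  q_0=18·0+1=1
a_1=4:  p_1=4·18+1=73,  q_1=4·1+0=4
(x₁, y₁) = (73, 4);  73² − 333·4² = 1 ✓
k=2:  x_2 = 73·73+333·4·4 = 10657,  y_2 = 73·4+4·73 = 584
k=3:  x_3 = 73·10657+333·4·584 = 1555849,  y_3 = 73·584+4·10657 = 85260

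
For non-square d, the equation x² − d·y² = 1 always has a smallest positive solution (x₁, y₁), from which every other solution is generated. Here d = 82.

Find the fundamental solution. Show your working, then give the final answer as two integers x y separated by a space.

√82 → a₀=9, period (18); ℓ=1 odd so k=1
i=0: a=9 ⇒ p=9, q=1
i=1: a=18 ⇒ p=163, q=18
→ (163, 18).  Check: 163²=26569, 82·18²=26568, difference 1.

163 18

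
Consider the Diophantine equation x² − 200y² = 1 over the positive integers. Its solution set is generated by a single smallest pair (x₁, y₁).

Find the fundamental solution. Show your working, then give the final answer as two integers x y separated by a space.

[14; 7,28] for √200; ℓ=2 ⇒ convergent index 1
i=0: a=14 ⇒ p=14, q=1
i=1: a=7 ⇒ p=99, q=7
→ (99, 7).  Check: 99²=9801, 200·7²=9800, difference 1.

99 7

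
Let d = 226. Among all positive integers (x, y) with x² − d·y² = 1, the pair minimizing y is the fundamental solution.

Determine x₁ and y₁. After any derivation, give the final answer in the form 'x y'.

451 30

√226 → a₀=15, period (30); ℓ=1 odd so k=1
k=0  a_k=15  p_k/q_k = 15/1
k=1  a_k=30  p_k/q_k = 451/30
→ (451, 30).  Check: 451²=203401, 226·30²=203400, difference 1.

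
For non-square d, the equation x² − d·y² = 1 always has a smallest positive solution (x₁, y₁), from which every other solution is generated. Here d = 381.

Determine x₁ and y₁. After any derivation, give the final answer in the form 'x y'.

1015 52

√381 → a₀=19, period (1,1,12,1,1,38); ℓ=6 even so k=5
k=0  a_k=19  p_k/q_k = 19/1
k=1  a_k=1  p_k/q_k = 20/1
…
k=3  a_k=12  p_k/q_k = 488/25
k=4  a_k=1  p_k/q_k = 527/27
k=5  a_k=1  p_k/q_k = 1015/52
fundamental: x₁=1015, y₁=52  (since 1030225 − 381·2704 = 1)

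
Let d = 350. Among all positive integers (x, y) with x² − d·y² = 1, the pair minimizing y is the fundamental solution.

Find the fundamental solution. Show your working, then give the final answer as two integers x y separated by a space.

449 24

[18; 1,2,2,2,1,36] for √350; ℓ=6 ⇒ convergent index 5
k=0  a_k=18  p_k/q_k = 18/1
…
k=3  a_k=2  p_k/q_k = 131/7
k=4  a_k=2  p_k/q_k = 318/17
k=5  a_k=1  p_k/q_k = 449/24
fundamental: x₁=449, y₁=24  (since 201601 − 350·576 = 1)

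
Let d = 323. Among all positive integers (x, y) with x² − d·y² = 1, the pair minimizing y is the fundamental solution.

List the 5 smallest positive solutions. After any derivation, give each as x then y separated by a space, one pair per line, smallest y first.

[17; 1,34] for √323; ℓ=2 ⇒ convergent index 1
step 0: (17, 1)  from 17·(1,0) + (0,1)
step 1: (18, 1)  from 1·(17,1) + (1,0)
→ (18, 1).  Check: 18²=324, 323·1²=323, difference 1.
(x_2, y_2) = (18·18 + 323·1·1, 18·1 + 1·18) = (647, 36)
(x_3, y_3) = (18·647 + 323·1·36, 18·36 + 1·647) = (23274, 1295)
(x_4, y_4) = (18·23274 + 323·1·1295, 18·1295 + 1·23274) = (837217, 46584)
(x_5, y_5) = (18·837217 + 323·1·46584, 18·46584 + 1·837217) = (30116538, 1675729)

18 1
647 36
23274 1295
837217 46584
30116538 1675729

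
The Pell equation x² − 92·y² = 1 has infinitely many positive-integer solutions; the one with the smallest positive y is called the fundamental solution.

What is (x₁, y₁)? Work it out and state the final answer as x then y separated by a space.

1151 120

d=92: √d = [9; 1,1,2,4,2,1,1,18] (ℓ=8, even), read p_7/q_7
step 0: (9, 1)  from 9·(1,0) + (0,1)
step 1: (10, 1)  from 1·(9,1) + (1,0)
step 2: (19, 2)  from 1·(10,1) + (9,1)
step 3: (48, 5)  from 2·(19,2) + (10,1)
step 4: (211, 22)  from 4·(48,5) + (19,2)
step 5: (470, 49)  from 2·(211,22) + (48,5)
step 6: (681, 71)  from 1·(470,49) + (211,22)
step 7: (1151, 120)  from 1·(681,71) + (470,49)
→ (1151, 120).  Check: 1151²=1324801, 92·120²=1324800, difference 1.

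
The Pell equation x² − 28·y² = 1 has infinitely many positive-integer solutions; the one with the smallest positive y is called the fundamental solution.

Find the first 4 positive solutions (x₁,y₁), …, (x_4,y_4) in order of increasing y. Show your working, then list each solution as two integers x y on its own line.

d=28: √d = [5; 3,2,3,10] (ℓ=4, even), read p_3/q_3
step 0: (5, 1)  from 5·(1,0) + (0,1)
…
step 2: (37, 7)  from 2·(16,3) + (5,1)
step 3: (127, 24)  from 3·(37,7) + (16,3)
→ (127, 24).  Check: 127²=16129, 28·24²=16128, difference 1.
(x_2, y_2) = (127·127 + 28·24·24, 127·24 + 24·127) = (32257, 6096)
(x_3, y_3) = (127·32257 + 28·24·6096, 127·6096 + 24·32257) = (8193151, 1548360)
(x_4, y_4) = (127·8193151 + 28·24·1548360, 127·1548360 + 24·8193151) = (2081028097, 393277344)

127 24
32257 6096
8193151 1548360
2081028097 393277344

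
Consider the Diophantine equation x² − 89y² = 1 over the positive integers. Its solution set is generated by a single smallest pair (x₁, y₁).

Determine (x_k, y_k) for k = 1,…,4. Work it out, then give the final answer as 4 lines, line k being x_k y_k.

500001 53000
500002000001 53000106000
500003000004500001 53000212000159000
500004000010000008000001 53000318000530000212000

√89 → a₀=9, period (2,3,3,2,18); ℓ=5 odd so k=9
a_0=9:  p_0=9·1+0=9,  q_0=9·0+1=1
…
a_2=3:  p_2=3·19+9=66,  q_2=3·2+1=7
a_3=3:  p_3=3·66+19=217,  q_3=3·7+2=23
…
a_5=18:  p_5=18·500+217=9217,  q_5=18·53+23=977
…
a_8=3:  p_8=3·66019+18934=216991,  q_8=3·6998+2007=23001
a_9=2:  p_9=2·216991+66019=500001,  q_9=2·23001+6998=53000
(x₁, y₁) = (500001, 53000);  500001² − 89·53000² = 1 ✓
k=2:  x_2 = 500001·500001+89·53000·53000 = 500002000001,  y_2 = 500001·53000+53000·500001 = 53000106000
k=3:  x_3 = 500001·500002000001+89·53000·53000106000 = 500003000004500001,  y_3 = 500001·53000106000+53000·500002000001 = 53000212000159000
k=4:  x_4 = 500001·500003000004500001+89·53000·53000212000159000 = 500004000010000008000001,  y_4 = 500001·53000212000159000+53000·500003000004500001 = 53000318000530000212000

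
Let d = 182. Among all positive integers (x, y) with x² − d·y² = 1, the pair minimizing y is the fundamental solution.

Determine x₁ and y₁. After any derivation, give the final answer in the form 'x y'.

[13; 2,26] for √182; ℓ=2 ⇒ convergent index 1
a_0=13:  p_0=13·1+0=13,  q_0=13·0+1=1
a_1=2:  p_1=2·13+1=27,  q_1=2·1+0=2
→ (27, 2).  Check: 27²=729, 182·2²=728, difference 1.

27 2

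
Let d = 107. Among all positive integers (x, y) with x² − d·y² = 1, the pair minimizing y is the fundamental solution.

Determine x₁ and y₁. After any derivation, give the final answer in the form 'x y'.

√107 = [10; 2,1,9,1,2,20, …], period ℓ=6 (even) → k=5
k=0  a_k=10  p_k/q_k = 10/1
k=1  a_k=2  p_k/q_k = 21/2
…
k=3  a_k=9  p_k/q_k = 300/29
k=4  a_k=1  p_k/q_k = 331/32
k=5  a_k=2  p_k/q_k = 962/93
(x₁, y₁) = (962, 93);  962² − 107·93² = 1 ✓

962 93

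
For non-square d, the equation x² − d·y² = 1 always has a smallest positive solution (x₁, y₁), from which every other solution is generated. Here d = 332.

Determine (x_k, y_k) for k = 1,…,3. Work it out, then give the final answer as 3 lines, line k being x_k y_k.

d=332: √d = [18; 4,1,1,8,1,1,4,36] (ℓ=8, even), read p_7/q_7
a_0=18:  p_0=18·1+0=18,  q_0=18·0+1=1
a_1=4:  p_1=4·18+1=73,  q_1=4·1+0=4
a_2=1:  p_2=1·73+18=91,  q_2=1·4+1=5
…
a_6=1:  p_6=1·1567+1403=2970,  q_6=1·86+77=163
a_7=4:  p_7=4·2970+1567=13447,  q_7=4·163+86=738
(x₁, y₁) = (13447, 738);  13447² − 332·738² = 1 ✓
n=2: (13447,738)∘(13447,738) = (13447·13447+332·738·738, 13447·738+738·13447) = (361643617,19847772)
n=3: (361643617,19847772)∘(13447,738) = (13447·361643617+332·738·19847772, 13447·19847772+738·361643617) = (9726043422151,533785979430)

13447 738
361643617 19847772
9726043422151 533785979430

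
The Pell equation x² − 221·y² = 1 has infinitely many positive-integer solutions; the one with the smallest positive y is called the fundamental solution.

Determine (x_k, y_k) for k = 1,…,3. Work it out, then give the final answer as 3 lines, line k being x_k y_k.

1665 112
5544449 372960
18463013505 1241956688

d=221: √d = [14; 1,6,2,6,1,28] (ℓ=6, even), read p_5/q_5
step 0: (14, 1)  from 14·(1,0) + (0,1)
…
step 2: (104, 7)  from 6·(15,1) + (14,1)
…
step 4: (1442, 97)  from 6·(223,15) + (104,7)
step 5: (1665, 112)  from 1·(1442,97) + (223,15)
→ (1665, 112).  Check: 1665²=2772225, 221·112²=2772224, difference 1.
(1665+112√221)^2 = 5544449 + 372960√221
(1665+112√221)^3 = 18463013505 + 1241956688√221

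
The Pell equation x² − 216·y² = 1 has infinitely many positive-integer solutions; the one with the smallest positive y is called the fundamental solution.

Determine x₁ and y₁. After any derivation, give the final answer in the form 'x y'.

d=216: √d = [14; 1,2,3,2,1,28] (ℓ=6, even), read p_5/q_5
a_0=14:  p_0=14·1+0=14,  q_0=14·0+1=1
…
a_4=2:  p_4=2·147+44=338,  q_4=2·10+3=23
a_5=1:  p_5=1·338+147=485,  q_5=1·23+10=33
fundamental: x₁=485, y₁=33  (since 235225 − 216·1089 = 1)

485 33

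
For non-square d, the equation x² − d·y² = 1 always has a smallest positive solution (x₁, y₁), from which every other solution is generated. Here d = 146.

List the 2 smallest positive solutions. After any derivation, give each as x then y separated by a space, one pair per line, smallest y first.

145 12
42049 3480

[12; 12,24] for √146; ℓ=2 ⇒ convergent index 1
a_0=12:  p_0=12·1+0=12,  q_0=12·0+1=1
a_1=12:  p_1=12·12+1=145,  q_1=12·1+0=12
→ (145, 12).  Check: 145²=21025, 146·12²=21024, difference 1.
(x_2, y_2) = (145·145 + 146·12·12, 145·12 + 12·145) = (42049, 3480)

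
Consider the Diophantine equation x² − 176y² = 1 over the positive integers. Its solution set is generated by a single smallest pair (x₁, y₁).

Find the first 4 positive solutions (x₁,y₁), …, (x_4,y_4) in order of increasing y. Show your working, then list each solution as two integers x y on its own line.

√176 → a₀=13, period (3,1,3,26); ℓ=4 even so k=3
i=0: a=13 ⇒ p=13, q=1
…
i=2: a=1 ⇒ p=53, q=4
i=3: a=3 ⇒ p=199, q=15
→ (199, 15).  Check: 199²=39601, 176·15²=39600, difference 1.
(x_2, y_2) = (199·199 + 176·15·15, 199·15 + 15·199) = (79201, 5970)
(x_3, y_3) = (199·79201 + 176·15·5970, 199·5970 + 15·79201) = (31521799, 2376045)
(x_4, y_4) = (199·31521799 + 176·15·2376045, 199·2376045 + 15·31521799) = (12545596801, 945659940)

199 15
79201 5970
31521799 2376045
12545596801 945659940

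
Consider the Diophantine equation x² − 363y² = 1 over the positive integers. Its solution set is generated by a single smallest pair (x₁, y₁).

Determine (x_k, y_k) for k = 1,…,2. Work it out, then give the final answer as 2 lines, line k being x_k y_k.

362 19
262087 13756

[19; 19,38] for √363; ℓ=2 ⇒ convergent index 1
k=0  a_k=19  p_k/q_k = 19/1
k=1  a_k=19  p_k/q_k = 362/19
fundamental: x₁=362, y₁=19  (since 131044 − 363·361 = 1)
k=2:  x_2 = 362·362+363·19·19 = 262087,  y_2 = 362·19+19·362 = 13756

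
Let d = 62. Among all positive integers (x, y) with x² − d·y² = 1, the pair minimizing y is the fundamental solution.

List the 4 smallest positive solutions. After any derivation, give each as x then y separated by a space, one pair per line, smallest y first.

63 8
7937 1008
999999 127000
125991937 16000992

d=62: √d = [7; 1,6,1,14] (ℓ=4, even), read p_3/q_3
a_0=7:  p_0=7·1+0=7,  q_0=7·0+1=1
a_1=1:  p_1=1·7+1=8,  q_1=1·1+0=1
a_2=6:  p_2=6·8+7=55,  q_2=6·1+1=7
a_3=1:  p_3=1·55+8=63,  q_3=1·7+1=8
→ (63, 8).  Check: 63²=3969, 62·8²=3968, difference 1.
(x_2, y_2) = (63·63 + 62·8·8, 63·8 + 8·63) = (7937, 1008)
(x_3, y_3) = (63·7937 + 62·8·1008, 63·1008 + 8·7937) = (999999, 127000)
(x_4, y_4) = (63·999999 + 62·8·127000, 63·127000 + 8·999999) = (125991937, 16000992)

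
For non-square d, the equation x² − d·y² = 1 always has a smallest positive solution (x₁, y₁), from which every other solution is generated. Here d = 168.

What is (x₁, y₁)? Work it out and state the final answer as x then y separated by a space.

13 1

√168 = [12; 1,24, …], period ℓ=2 (even) → k=1
i=0: a=12 ⇒ p=12, q=1
i=1: a=1 ⇒ p=13, q=1
→ (13, 1).  Check: 13²=169, 168·1²=168, difference 1.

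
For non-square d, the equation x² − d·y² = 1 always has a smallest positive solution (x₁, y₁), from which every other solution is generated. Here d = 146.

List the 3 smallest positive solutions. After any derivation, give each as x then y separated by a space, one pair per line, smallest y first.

145 12
42049 3480
12194065 1009188

[12; 12,24] for √146; ℓ=2 ⇒ convergent index 1
i=0: a=12 ⇒ p=12, q=1
i=1: a=12 ⇒ p=145, q=12
(x₁, y₁) = (145, 12);  145² − 146·12² = 1 ✓
n=2: (145,12)∘(145,12) = (145·145+146·12·12, 145·12+12·145) = (42049,3480)
n=3: (42049,3480)∘(145,12) = (145·42049+146·12·3480, 145·3480+12·42049) = (12194065,1009188)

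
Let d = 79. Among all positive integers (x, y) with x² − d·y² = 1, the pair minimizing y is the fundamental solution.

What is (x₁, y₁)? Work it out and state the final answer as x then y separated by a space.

80 9

[8; 1,7,1,16] for √79; ℓ=4 ⇒ convergent index 3
step 0: (8, 1)  from 8·(1,0) + (0,1)
…
step 2: (71, 8)  from 7·(9,1) + (8,1)
step 3: (80, 9)  from 1·(71,8) + (9,1)
→ (80, 9).  Check: 80²=6400, 79·9²=6399, difference 1.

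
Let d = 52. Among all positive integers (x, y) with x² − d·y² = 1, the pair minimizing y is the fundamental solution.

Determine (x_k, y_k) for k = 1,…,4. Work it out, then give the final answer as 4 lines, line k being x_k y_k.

649 90
842401 116820
1093435849 151632270
1419278889601 196818569640

√52 → a₀=7, period (4,1,2,1,4,14); ℓ=6 even so k=5
step 0: (7, 1)  from 7·(1,0) + (0,1)
step 1: (29, 4)  from 4·(7,1) + (1,0)
…
step 3: (101, 14)  from 2·(36,5) + (29,4)
step 4: (137, 19)  from 1·(101,14) + (36,5)
step 5: (649, 90)  from 4·(137,19) + (101,14)
→ (649, 90).  Check: 649²=421201, 52·90²=421200, difference 1.
(649+90√52)^2 = 842401 + 116820√52
(649+90√52)^3 = 1093435849 + 151632270√52
(649+90√52)^4 = 1419278889601 + 196818569640√52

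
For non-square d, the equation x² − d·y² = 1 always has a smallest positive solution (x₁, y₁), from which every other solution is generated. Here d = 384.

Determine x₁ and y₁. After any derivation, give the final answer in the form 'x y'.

4801 245

[19; 1,1,2,9,2,1,1,38] for √384; ℓ=8 ⇒ convergent index 7
k=0  a_k=19  p_k/q_k = 19/1
k=1  a_k=1  p_k/q_k = 20/1
k=2  a_k=1  p_k/q_k = 39/2
k=3  a_k=2  p_k/q_k = 98/5
k=4  a_k=9  p_k/q_k = 921/47
k=5  a_k=2  p_k/q_k = 1940/99
k=6  a_k=1  p_k/q_k = 2861/146
k=7  a_k=1  p_k/q_k = 4801/245
(x₁, y₁) = (4801, 245);  4801² − 384·245² = 1 ✓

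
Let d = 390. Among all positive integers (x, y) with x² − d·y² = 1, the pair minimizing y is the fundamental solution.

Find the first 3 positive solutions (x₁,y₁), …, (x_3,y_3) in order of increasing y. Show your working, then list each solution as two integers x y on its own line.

√390 = [19; 1,2,1,38, …], period ℓ=4 (even) → k=3
step 0: (19, 1)  from 19·(1,0) + (0,1)
step 1: (20, 1)  from 1·(19,1) + (1,0)
step 2: (59, 3)  from 2·(20,1) + (19,1)
step 3: (79, 4)  from 1·(59,3) + (20,1)
fundamental: x₁=79, y₁=4  (since 6241 − 390·16 = 1)
k=2:  x_2 = 79·79+390·4·4 = 12481,  y_2 = 79·4+4·79 = 632
k=3:  x_3 = 79·12481+390·4·632 = 1971919,  y_3 = 79·632+4·12481 = 99852

79 4
12481 632
1971919 99852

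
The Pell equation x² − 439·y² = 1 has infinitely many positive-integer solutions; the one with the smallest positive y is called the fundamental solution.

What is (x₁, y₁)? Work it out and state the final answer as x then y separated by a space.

√439 = [20; 1,19,1,40, …], period ℓ=4 (even) → k=3
i=0: a=20 ⇒ p=20, q=1
i=1: a=1 ⇒ p=21, q=1
i=2: a=19 ⇒ p=419, q=20
i=3: a=1 ⇒ p=440, q=21
(x₁, y₁) = (440, 21);  440² − 439·21² = 1 ✓

440 21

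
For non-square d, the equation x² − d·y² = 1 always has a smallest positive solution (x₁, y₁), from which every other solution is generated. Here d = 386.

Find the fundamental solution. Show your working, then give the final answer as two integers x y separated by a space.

111555 5678

d=386: √d = [19; 1,1,1,4,1,18,1,4,1,1,1,38] (ℓ=12, even), read p_11/q_11
i=0: a=19 ⇒ p=19, q=1
…
i=3: a=1 ⇒ p=59, q=3
i=4: a=4 ⇒ p=275, q=14
i=5: a=1 ⇒ p=334, q=17
…
i=7: a=1 ⇒ p=6621, q=337
i=8: a=4 ⇒ p=32771, q=1668
i=9: a=1 ⇒ p=39392, q=2005
i=10: a=1 ⇒ p=72163, q=3673
i=11: a=1 ⇒ p=111555, q=5678
fundamental: x₁=111555, y₁=5678  (since 12444518025 − 386·32239684 = 1)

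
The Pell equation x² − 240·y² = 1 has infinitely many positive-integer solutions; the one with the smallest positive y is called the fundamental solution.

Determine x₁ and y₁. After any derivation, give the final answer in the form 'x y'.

31 2

√240 = [15; 2,30, …], period ℓ=2 (even) → k=1
k=0  a_k=15  p_k/q_k = 15/1
k=1  a_k=2  p_k/q_k = 31/2
(x₁, y₁) = (31, 2);  31² − 240·2² = 1 ✓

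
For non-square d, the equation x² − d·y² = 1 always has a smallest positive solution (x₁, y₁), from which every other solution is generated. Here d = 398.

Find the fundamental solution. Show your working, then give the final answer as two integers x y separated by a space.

399 20

√398 → a₀=19, period (1,18,1,38); ℓ=4 even so k=3
a_0=19:  p_0=19·1+0=19,  q_0=19·0+1=1
a_1=1:  p_1=1·19+1=20,  q_1=1·1+0=1
a_2=18:  p_2=18·20+19=379,  q_2=18·1+1=19
a_3=1:  p_3=1·379+20=399,  q_3=1·19+1=20
(x₁, y₁) = (399, 20);  399² − 398·20² = 1 ✓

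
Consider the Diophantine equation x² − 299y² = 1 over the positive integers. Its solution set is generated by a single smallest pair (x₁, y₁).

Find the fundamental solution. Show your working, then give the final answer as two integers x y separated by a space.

√299 = [17; 3,2,3,34, …], period ℓ=4 (even) → k=3
i=0: a=17 ⇒ p=17, q=1
i=1: a=3 ⇒ p=52, q=3
i=2: a=2 ⇒ p=121, q=7
i=3: a=3 ⇒ p=415, q=24
→ (415, 24).  Check: 415²=172225, 299·24²=172224, difference 1.

415 24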